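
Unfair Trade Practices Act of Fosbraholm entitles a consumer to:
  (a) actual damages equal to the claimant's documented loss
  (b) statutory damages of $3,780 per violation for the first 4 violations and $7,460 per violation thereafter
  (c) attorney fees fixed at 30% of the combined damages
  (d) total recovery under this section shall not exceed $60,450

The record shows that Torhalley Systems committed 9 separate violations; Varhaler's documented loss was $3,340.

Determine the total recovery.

First 4 violations: 4 × $3,780 = $15,120
Remaining violations: (9 − 4) × $7,460 = $37,300
Statutory damages: $15,120 + $37,300 = $52,420
Combined damages: $3,340 + $52,420 = $55,760
Attorney fees: 30% of $55,760 = $16,728
Total before cap: $55,760 + $16,728 = $72,488
Cap at $60,450: $72,488 exceeds the cap → $60,450

$60,450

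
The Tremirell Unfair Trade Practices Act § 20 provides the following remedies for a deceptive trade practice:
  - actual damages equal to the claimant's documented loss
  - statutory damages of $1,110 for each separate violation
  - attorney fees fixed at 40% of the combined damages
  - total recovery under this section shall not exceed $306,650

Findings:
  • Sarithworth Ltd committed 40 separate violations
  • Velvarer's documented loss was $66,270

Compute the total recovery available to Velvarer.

$154,938

Statutory damages: 40 × $1,110 = $44,400
Combined damages: $66,270 + $44,400 = $110,670
Attorney fees: 40% of $110,670 = $44,268
Total before cap: $110,670 + $44,268 = $154,938
Cap at $306,650: $154,938 is within the cap, no reduction.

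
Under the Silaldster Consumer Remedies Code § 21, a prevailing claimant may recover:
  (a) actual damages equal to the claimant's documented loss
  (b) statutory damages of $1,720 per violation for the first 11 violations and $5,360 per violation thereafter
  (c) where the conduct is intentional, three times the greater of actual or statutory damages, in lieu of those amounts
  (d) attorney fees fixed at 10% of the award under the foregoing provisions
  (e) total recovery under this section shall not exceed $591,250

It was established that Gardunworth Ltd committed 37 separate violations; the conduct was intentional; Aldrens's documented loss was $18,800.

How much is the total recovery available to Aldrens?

$522,324

First 11 violations: 11 × $1,720 = $18,920
Remaining violations: (37 − 11) × $5,360 = $139,360
Statutory damages: $18,920 + $139,360 = $158,280
Greater of actual damages ($18,800) or statutory damages ($158,280): $158,280
Trebled: 3 × $158,280 = $474,840
Attorney fees: 10% of $474,840 = $47,484
Total before cap: $474,840 + $47,484 = $522,324
Cap at $591,250: $522,324 is within the cap, no reduction.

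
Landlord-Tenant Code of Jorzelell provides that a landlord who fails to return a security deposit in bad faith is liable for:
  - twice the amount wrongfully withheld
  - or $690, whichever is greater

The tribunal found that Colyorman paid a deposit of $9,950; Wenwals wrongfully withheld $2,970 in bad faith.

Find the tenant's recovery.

$5,940

Doubled: 2 × $2,970 = $5,940
Minimum $690: $5,940 meets the minimum, no increase.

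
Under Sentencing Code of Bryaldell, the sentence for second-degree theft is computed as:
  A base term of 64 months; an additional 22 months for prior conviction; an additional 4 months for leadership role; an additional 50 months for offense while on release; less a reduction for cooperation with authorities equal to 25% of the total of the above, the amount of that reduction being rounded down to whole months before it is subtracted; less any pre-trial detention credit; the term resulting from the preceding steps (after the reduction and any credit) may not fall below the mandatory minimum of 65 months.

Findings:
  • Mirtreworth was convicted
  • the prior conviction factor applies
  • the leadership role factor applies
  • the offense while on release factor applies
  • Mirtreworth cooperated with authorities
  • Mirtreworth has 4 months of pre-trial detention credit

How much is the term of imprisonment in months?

101 months

Prior conviction enhancement: +22 months
Leadership role enhancement: +4 months
Offense while on release enhancement: +50 months
Adjusted term: 64 months + 22 months + 4 months + 50 months = 140 months
Cooperation with authorities reduction: 25% of 140 months = 35 months (rounded down)
After reduction: 140 − 35 = 105 months
Less pre-trial detention credit: 105 months − 4 months = 101 months
Minimum 65 months: 101 months meets the minimum, no increase.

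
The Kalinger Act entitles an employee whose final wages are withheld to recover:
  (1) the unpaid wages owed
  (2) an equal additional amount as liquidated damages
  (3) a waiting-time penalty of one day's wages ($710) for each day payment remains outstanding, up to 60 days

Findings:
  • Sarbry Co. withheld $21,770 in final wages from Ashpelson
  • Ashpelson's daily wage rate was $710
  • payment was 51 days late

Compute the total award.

Liquidated damages (equal amount): $21,770
Penalty days: min(51, 60) = 51
Waiting-time penalty: 51 × $710 = $36,210
Total award: $21,770 + $21,770 + $36,210 = $79,750

$79,750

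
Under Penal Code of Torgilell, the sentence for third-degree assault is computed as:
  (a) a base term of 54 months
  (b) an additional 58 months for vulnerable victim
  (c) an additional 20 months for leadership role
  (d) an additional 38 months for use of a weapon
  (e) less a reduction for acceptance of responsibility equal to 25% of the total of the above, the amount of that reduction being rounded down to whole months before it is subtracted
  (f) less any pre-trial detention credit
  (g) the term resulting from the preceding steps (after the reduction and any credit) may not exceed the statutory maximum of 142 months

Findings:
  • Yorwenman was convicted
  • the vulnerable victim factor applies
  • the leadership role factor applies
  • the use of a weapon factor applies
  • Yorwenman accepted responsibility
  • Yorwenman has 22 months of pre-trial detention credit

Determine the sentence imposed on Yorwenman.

106 months

Vulnerable victim enhancement: +58 months
Leadership role enhancement: +20 months
Use of a weapon enhancement: +38 months
Adjusted term: 54 months + 58 months + 20 months + 38 months = 170 months
Acceptance of responsibility reduction: 25% of 170 months = 42 months (rounded down)
After reduction: 170 − 42 = 128 months
Less pre-trial detention credit: 128 months − 22 months = 106 months
Cap at 142 months: 106 months is within the cap, no reduction.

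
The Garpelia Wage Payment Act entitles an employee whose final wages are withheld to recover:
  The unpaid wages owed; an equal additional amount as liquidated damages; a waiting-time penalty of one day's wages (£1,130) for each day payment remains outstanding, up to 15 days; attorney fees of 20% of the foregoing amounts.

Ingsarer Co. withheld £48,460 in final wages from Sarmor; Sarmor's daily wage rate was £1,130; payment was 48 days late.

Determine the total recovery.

£136,644

Liquidated damages (equal amount): £48,460
Penalty days: min(48, 15) = 15
Waiting-time penalty: 15 × £1,130 = £16,950
Subtotal: £48,460 + £48,460 + £16,950 = £113,870
Attorney fees: 20% of £113,870 = £22,774
Total award: £113,870 + £22,774 = £136,644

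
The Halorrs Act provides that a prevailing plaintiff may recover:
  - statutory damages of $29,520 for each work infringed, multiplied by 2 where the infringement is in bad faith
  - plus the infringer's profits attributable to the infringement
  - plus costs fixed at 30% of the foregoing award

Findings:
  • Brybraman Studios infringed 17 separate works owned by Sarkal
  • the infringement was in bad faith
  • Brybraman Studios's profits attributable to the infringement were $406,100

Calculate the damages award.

Statutory damages: 17 × $29,520 = $501,840
Doubled: 2 × $501,840 = $1,003,680
Combined award: $1,003,680 + $406,100 = $1,409,780
Costs: 30% of $1,409,780 = $422,934
Award plus costs: $1,409,780 + $422,934 = $1,832,714

$1,832,714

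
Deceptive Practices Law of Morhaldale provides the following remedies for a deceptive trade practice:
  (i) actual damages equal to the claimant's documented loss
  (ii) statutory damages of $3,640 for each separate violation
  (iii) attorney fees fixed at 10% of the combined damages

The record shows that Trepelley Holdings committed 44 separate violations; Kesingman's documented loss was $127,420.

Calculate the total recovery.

Total recovery: $316,338

Statutory damages: 44 × $3,640 = $160,160
Combined damages: $127,420 + $160,160 = $287,580
Attorney fees: 10% of $287,580 = $28,758
Total recovery: $287,580 + $28,758 = $316,338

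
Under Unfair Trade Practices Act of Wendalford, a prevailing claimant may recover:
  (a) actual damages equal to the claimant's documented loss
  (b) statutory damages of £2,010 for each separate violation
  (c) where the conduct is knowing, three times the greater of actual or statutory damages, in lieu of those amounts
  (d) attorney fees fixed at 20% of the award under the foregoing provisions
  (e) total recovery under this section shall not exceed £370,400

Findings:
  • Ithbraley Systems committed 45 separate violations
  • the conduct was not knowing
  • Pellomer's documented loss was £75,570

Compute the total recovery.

£199,224

Statutory damages: 45 × £2,010 = £90,450
Conduct not knowing: the in-lieu enhancement does not apply.
Actual plus statutory damages: £75,570 + £90,450 = £166,020
Attorney fees: 20% of £166,020 = £33,204
Total before cap: £166,020 + £33,204 = £199,224
Cap at £370,400: £199,224 is within the cap, no reduction.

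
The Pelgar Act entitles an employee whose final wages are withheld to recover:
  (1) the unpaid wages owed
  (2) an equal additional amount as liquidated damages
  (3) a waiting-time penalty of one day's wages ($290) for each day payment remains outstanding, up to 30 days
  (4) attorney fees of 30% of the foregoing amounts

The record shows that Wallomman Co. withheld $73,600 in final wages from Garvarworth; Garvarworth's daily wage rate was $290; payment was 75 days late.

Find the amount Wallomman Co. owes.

Liquidated damages (equal amount): $73,600
Penalty days: min(75, 30) = 30
Waiting-time penalty: 30 × $290 = $8,700
Subtotal: $73,600 + $73,600 + $8,700 = $155,900
Attorney fees: 30% of $155,900 = $46,770
Total award: $155,900 + $46,770 = $202,670

$202,670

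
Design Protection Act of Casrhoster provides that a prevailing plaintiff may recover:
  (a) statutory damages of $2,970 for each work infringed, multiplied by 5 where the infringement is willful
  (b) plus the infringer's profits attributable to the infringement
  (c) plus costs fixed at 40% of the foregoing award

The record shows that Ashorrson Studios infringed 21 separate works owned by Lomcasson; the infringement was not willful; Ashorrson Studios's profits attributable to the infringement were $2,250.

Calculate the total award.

$90,468

Statutory damages: 21 × $2,970 = $62,370
Infringement not willful: no ×5 enhancement.
Combined award: $62,370 + $2,250 = $64,620
Costs: 40% of $64,620 = $25,848
Award plus costs: $64,620 + $25,848 = $90,468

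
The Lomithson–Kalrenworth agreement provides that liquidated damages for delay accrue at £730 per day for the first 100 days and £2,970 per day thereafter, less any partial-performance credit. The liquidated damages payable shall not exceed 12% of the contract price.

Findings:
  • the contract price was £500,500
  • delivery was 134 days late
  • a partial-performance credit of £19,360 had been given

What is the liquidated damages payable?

First 100 days: 100 × £730 = £73,000
Remaining days: (134 − 100) × £2,970 = £100,980
Accrued per-day damages: £73,000 + £100,980 = £173,980
Less partial-performance credit: £173,980 − £19,360 = £154,620
Cap: 12% of £500,500 = £60,060
Cap at £60,060: £154,620 exceeds the cap → £60,060

Liquidated damages: £60,060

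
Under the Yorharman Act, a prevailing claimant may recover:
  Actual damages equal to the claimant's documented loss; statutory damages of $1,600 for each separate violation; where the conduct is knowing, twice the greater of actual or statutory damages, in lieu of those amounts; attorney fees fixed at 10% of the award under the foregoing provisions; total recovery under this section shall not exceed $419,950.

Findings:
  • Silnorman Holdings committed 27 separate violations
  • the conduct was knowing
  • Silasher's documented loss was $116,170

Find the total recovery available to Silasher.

$255,574

Statutory damages: 27 × $1,600 = $43,200
Greater of actual damages ($116,170) or statutory damages ($43,200): $116,170
Doubled: 2 × $116,170 = $232,340
Attorney fees: 10% of $232,340 = $23,234
Total before cap: $232,340 + $23,234 = $255,574
Cap at $419,950: $255,574 is within the cap, no reduction.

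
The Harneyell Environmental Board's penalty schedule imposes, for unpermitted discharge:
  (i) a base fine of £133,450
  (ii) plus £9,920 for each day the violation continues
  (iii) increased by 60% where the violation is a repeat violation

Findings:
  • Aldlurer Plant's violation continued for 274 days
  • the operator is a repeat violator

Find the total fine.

Civil penalty: £4,562,448

Per-day component: 274 × £9,920 = £2,718,080
Base plus per-day: £133,450 + £2,718,080 = £2,851,530
Enhancement: 60% of £2,851,530 = £1,710,918
Enhanced fine: £2,851,530 + £1,710,918 = £4,562,448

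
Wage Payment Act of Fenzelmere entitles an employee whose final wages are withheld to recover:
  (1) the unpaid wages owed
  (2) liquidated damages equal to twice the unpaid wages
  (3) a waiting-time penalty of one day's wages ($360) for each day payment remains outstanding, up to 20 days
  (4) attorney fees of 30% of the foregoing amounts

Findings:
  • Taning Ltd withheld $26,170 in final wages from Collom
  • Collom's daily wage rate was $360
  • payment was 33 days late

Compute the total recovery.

$111,423

Doubled: 2 × $26,170 = $52,340
Penalty days: min(33, 20) = 20
Waiting-time penalty: 20 × $360 = $7,200
Subtotal: $26,170 + $52,340 + $7,200 = $85,710
Attorney fees: 30% of $85,710 = $25,713
Total award: $85,710 + $25,713 = $111,423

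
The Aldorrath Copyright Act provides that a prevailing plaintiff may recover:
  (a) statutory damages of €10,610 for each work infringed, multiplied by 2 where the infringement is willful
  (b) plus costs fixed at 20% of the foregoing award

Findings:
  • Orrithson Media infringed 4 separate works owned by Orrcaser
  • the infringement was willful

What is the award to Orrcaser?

Award: €101,856

Statutory damages: 4 × €10,610 = €42,440
Doubled: 2 × €42,440 = €84,880
Costs: 20% of €84,880 = €16,976
Award plus costs: €84,880 + €16,976 = €101,856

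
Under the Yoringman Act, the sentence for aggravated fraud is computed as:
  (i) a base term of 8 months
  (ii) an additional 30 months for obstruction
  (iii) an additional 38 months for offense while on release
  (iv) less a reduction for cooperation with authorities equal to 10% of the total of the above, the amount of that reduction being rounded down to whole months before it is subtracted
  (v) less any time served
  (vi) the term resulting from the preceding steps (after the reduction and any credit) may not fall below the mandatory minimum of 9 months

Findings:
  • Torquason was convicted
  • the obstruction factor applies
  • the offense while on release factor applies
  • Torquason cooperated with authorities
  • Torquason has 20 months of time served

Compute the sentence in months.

Obstruction enhancement: +30 months
Offense while on release enhancement: +38 months
Adjusted term: 8 months + 30 months + 38 months = 76 months
Cooperation with authorities reduction: 10% of 76 months = 7 months (rounded down)
After reduction: 76 − 7 = 69 months
Less time served: 69 months − 20 months = 49 months
Minimum 9 months: 49 months meets the minimum, no increase.

Sentence: 49 months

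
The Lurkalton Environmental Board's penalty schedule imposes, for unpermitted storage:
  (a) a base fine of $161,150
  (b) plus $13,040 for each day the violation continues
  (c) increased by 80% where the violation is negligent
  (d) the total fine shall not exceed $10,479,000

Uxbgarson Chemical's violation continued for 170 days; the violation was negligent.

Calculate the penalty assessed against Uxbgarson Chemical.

Per-day component: 170 × $13,040 = $2,216,800
Base plus per-day: $161,150 + $2,216,800 = $2,377,950
Enhancement: 80% of $2,377,950 = $1,902,360
Enhanced fine: $2,377,950 + $1,902,360 = $4,280,310
Cap at $10,479,000: $4,280,310 is within the cap, no reduction.

$4,280,310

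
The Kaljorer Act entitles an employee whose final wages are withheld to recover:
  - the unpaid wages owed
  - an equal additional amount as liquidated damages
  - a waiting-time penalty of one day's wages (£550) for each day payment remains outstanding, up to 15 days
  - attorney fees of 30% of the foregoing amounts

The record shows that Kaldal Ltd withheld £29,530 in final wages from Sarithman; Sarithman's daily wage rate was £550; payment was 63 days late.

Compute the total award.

£87,503

Liquidated damages (equal amount): £29,530
Penalty days: min(63, 15) = 15
Waiting-time penalty: 15 × £550 = £8,250
Subtotal: £29,530 + £29,530 + £8,250 = £67,310
Attorney fees: 30% of £67,310 = £20,193
Total award: £67,310 + £20,193 = £87,503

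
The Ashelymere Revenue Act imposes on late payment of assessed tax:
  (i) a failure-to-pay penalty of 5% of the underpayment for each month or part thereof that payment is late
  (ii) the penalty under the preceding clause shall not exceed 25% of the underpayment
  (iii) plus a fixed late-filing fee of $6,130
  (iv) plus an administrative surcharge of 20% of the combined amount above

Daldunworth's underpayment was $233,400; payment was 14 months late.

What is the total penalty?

Accrued rate: 5% × 14 = 70%, capped at 25% → 25%
Failure-to-pay penalty: 25% of $233,400 = $58,350
Penalty before surcharge: $58,350 + $6,130 = $64,480
Administrative surcharge: 20% of $64,480 = $12,896
Total penalty: $64,480 + $12,896 = $77,376

$77,376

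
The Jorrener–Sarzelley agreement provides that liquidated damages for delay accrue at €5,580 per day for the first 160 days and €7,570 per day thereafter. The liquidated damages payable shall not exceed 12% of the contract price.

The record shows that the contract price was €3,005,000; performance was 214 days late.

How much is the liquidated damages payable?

First 160 days: 160 × €5,580 = €892,800
Remaining days: (214 − 160) × €7,570 = €408,780
Accrued per-day damages: €892,800 + €408,780 = €1,301,580
Cap: 12% of €3,005,000 = €360,600
Cap at €360,600: €1,301,580 exceeds the cap → €360,600

Liquidated damages: €360,600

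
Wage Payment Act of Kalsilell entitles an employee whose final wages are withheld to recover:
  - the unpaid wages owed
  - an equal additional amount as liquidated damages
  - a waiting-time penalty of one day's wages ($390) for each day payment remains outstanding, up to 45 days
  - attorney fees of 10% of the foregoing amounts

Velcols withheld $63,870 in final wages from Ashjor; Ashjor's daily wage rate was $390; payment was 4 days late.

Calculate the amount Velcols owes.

Liquidated damages (equal amount): $63,870
Penalty days: min(4, 45) = 4
Waiting-time penalty: 4 × $390 = $1,560
Subtotal: $63,870 + $63,870 + $1,560 = $129,300
Attorney fees: 10% of $129,300 = $12,930
Total award: $129,300 + $12,930 = $142,230

$142,230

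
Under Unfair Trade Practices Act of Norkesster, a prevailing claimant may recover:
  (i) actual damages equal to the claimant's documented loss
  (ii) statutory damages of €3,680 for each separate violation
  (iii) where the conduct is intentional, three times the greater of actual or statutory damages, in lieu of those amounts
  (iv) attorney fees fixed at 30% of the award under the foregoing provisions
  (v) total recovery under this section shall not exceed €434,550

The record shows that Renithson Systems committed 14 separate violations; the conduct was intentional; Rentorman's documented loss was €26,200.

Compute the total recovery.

Statutory damages: 14 × €3,680 = €51,520
Greater of actual damages (€26,200) or statutory damages (€51,520): €51,520
Trebled: 3 × €51,520 = €154,560
Attorney fees: 30% of €154,560 = €46,368
Total before cap: €154,560 + €46,368 = €200,928
Cap at €434,550: €200,928 is within the cap, no reduction.

€200,928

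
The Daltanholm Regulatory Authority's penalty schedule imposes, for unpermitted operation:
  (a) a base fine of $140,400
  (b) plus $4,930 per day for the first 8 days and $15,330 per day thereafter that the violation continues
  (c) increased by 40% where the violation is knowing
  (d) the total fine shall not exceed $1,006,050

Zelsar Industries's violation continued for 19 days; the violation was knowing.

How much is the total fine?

$487,858

First 8 days: 8 × $4,930 = $39,440
Remaining days: (19 − 8) × $15,330 = $168,630
Per-day component: $39,440 + $168,630 = $208,070
Base plus per-day: $140,400 + $208,070 = $348,470
Enhancement: 40% of $348,470 = $139,388
Enhanced fine: $348,470 + $139,388 = $487,858
Cap at $1,006,050: $487,858 is within the cap, no reduction.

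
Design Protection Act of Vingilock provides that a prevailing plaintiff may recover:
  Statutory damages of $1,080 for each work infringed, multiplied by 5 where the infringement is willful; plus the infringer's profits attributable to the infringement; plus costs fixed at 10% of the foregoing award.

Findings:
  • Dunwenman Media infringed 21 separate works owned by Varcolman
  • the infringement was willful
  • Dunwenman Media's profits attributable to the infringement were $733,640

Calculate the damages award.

Statutory damages: 21 × $1,080 = $22,680
Multiplied by 5: 5 × $22,680 = $113,400
Combined award: $113,400 + $733,640 = $847,040
Costs: 10% of $847,040 = $84,704
Award plus costs: $847,040 + $84,704 = $931,744

$931,744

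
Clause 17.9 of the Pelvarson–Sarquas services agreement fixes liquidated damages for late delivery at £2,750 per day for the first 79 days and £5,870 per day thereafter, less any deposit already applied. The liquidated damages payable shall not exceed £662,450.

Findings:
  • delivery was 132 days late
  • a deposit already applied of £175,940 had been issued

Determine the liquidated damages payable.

£352,420

First 79 days: 79 × £2,750 = £217,250
Remaining days: (132 − 79) × £5,870 = £311,110
Accrued per-day damages: £217,250 + £311,110 = £528,360
Less deposit already applied: £528,360 − £175,940 = £352,420
Cap at £662,450: £352,420 is within the cap, no reduction.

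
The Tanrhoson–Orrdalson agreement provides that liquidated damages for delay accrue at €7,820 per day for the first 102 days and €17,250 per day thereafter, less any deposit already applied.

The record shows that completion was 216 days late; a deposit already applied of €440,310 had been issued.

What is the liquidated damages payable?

€2,323,830

First 102 days: 102 × €7,820 = €797,640
Remaining days: (216 − 102) × €17,250 = €1,966,500
Accrued per-day damages: €797,640 + €1,966,500 = €2,764,140
Less deposit already applied: €2,764,140 − €440,310 = €2,323,830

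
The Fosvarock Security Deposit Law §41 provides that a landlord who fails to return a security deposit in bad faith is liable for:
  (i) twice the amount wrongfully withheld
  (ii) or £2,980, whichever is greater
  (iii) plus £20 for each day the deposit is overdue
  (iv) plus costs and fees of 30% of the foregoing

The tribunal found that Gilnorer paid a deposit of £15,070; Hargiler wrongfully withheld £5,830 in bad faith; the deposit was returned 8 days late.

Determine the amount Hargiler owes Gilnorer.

Doubled: 2 × £5,830 = £11,660
Minimum £2,980: £11,660 meets the minimum, no increase.
Late-return penalty: 8 × £20 = £160
Damages plus late penalty: £11,660 + £160 = £11,820
Costs and fees: 30% of £11,820 = £3,546
Total recovery: £11,820 + £3,546 = £15,366

£15,366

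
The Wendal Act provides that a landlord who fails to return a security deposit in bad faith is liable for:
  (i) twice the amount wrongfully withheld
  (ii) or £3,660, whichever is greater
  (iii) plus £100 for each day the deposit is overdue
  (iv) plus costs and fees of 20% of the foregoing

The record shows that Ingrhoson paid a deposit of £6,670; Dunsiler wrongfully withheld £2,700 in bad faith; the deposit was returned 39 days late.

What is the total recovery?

Doubled: 2 × £2,700 = £5,400
Minimum £3,660: £5,400 meets the minimum, no increase.
Late-return penalty: 39 × £100 = £3,900
Damages plus late penalty: £5,400 + £3,900 = £9,300
Costs and fees: 20% of £9,300 = £1,860
Total recovery: £9,300 + £1,860 = £11,160

£11,160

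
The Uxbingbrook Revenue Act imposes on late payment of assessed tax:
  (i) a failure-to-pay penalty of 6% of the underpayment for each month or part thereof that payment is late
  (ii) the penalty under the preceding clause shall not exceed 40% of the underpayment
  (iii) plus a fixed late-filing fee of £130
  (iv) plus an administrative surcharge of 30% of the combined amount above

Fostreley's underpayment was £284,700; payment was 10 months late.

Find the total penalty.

£148,213

Accrued rate: 6% × 10 = 60%, capped at 40% → 40%
Failure-to-pay penalty: 40% of £284,700 = £113,880
Penalty before surcharge: £113,880 + £130 = £114,010
Administrative surcharge: 30% of £114,010 = £34,203
Total penalty: £114,010 + £34,203 = £148,213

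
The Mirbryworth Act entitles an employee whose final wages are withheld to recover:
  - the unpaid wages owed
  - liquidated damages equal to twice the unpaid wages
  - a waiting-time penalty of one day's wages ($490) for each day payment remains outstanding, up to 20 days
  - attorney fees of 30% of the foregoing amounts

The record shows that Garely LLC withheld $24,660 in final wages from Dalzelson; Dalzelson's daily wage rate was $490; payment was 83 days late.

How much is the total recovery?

$108,914

Doubled: 2 × $24,660 = $49,320
Penalty days: min(83, 20) = 20
Waiting-time penalty: 20 × $490 = $9,800
Subtotal: $24,660 + $49,320 + $9,800 = $83,780
Attorney fees: 30% of $83,780 = $25,134
Total award: $83,780 + $25,134 = $108,914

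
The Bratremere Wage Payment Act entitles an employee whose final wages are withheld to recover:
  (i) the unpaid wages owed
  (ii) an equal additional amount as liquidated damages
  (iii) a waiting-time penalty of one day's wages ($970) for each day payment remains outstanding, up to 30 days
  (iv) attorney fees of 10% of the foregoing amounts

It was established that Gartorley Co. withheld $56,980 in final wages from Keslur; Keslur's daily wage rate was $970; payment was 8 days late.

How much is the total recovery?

$133,892

Liquidated damages (equal amount): $56,980
Penalty days: min(8, 30) = 8
Waiting-time penalty: 8 × $970 = $7,760
Subtotal: $56,980 + $56,980 + $7,760 = $121,720
Attorney fees: 10% of $121,720 = $12,172
Total award: $121,720 + $12,172 = $133,892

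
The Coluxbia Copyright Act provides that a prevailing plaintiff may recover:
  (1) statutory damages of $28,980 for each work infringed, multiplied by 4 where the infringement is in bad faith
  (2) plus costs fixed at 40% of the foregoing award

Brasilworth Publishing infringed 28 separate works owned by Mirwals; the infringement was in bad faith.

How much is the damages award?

Statutory damages: 28 × $28,980 = $811,440
Multiplied by 4: 4 × $811,440 = $3,245,760
Costs: 40% of $3,245,760 = $1,298,304
Award plus costs: $3,245,760 + $1,298,304 = $4,544,064

$4,544,064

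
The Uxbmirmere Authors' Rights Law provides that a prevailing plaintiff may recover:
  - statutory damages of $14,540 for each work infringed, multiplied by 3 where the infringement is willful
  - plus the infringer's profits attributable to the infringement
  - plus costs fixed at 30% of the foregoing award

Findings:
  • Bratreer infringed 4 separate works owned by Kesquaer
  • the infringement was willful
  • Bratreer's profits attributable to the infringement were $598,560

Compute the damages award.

$1,004,952

Statutory damages: 4 × $14,540 = $58,160
Trebled: 3 × $58,160 = $174,480
Combined award: $174,480 + $598,560 = $773,040
Costs: 30% of $773,040 = $231,912
Award plus costs: $773,040 + $231,912 = $1,004,952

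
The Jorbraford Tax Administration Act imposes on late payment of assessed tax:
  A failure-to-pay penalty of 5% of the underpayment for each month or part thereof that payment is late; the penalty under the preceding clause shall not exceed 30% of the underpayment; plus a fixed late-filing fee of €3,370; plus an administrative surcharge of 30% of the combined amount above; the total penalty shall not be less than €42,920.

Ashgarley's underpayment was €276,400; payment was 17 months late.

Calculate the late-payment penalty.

€112,177

Accrued rate: 5% × 17 = 85%, capped at 30% → 30%
Failure-to-pay penalty: 30% of €276,400 = €82,920
Penalty before surcharge: €82,920 + €3,370 = €86,290
Administrative surcharge: 30% of €86,290 = €25,887
Total penalty: €86,290 + €25,887 = €112,177
Minimum €42,920: €112,177 meets the minimum, no increase.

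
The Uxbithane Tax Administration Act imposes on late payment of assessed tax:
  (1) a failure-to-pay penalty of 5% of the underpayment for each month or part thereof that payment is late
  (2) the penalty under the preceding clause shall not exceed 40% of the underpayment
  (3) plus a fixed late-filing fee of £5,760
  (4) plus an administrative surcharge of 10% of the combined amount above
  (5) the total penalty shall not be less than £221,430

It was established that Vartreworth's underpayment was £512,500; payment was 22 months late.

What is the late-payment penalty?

Accrued rate: 5% × 22 = 110%, capped at 40% → 40%
Failure-to-pay penalty: 40% of £512,500 = £205,000
Penalty before surcharge: £205,000 + £5,760 = £210,760
Administrative surcharge: 10% of £210,760 = £21,076
Total penalty: £210,760 + £21,076 = £231,836
Minimum £221,430: £231,836 meets the minimum, no increase.

£231,836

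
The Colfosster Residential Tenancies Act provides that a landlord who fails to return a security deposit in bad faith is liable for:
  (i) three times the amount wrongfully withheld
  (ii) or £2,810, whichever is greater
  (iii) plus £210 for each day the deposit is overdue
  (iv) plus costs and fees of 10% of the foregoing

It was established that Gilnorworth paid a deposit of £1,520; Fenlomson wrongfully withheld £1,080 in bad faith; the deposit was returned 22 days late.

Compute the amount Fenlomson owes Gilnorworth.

Recovery: £8,646

Trebled: 3 × £1,080 = £3,240
Minimum £2,810: £3,240 meets the minimum, no increase.
Late-return penalty: 22 × £210 = £4,620
Damages plus late penalty: £3,240 + £4,620 = £7,860
Costs and fees: 10% of £7,860 = £786
Total recovery: £7,860 + £786 = £8,646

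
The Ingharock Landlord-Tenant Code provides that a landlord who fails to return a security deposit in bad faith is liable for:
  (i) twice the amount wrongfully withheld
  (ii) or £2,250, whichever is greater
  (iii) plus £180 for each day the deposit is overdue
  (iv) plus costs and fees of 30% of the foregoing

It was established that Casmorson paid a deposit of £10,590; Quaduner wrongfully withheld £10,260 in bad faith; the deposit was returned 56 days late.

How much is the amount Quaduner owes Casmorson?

Doubled: 2 × £10,260 = £20,520
Minimum £2,250: £20,520 meets the minimum, no increase.
Late-return penalty: 56 × £180 = £10,080
Damages plus late penalty: £20,520 + £10,080 = £30,600
Costs and fees: 30% of £30,600 = £9,180
Total recovery: £30,600 + £9,180 = £39,780

£39,780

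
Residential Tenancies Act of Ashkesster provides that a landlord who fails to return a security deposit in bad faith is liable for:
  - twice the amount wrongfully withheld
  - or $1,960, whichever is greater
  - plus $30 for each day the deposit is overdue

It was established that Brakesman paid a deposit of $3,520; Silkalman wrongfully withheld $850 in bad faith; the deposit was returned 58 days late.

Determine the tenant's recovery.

$3,700

Doubled: 2 × $850 = $1,700
Minimum $1,960: $1,700 is below the minimum → $1,960
Late-return penalty: 58 × $30 = $1,740
Damages plus late penalty: $1,960 + $1,740 = $3,700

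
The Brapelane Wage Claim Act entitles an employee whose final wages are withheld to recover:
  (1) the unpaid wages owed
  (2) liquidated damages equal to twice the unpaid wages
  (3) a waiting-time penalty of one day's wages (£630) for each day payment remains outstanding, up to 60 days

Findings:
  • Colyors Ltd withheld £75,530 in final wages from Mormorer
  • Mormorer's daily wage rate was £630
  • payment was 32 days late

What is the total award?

Doubled: 2 × £75,530 = £151,060
Penalty days: min(32, 60) = 32
Waiting-time penalty: 32 × £630 = £20,160
Total award: £75,530 + £151,060 + £20,160 = £246,750

£246,750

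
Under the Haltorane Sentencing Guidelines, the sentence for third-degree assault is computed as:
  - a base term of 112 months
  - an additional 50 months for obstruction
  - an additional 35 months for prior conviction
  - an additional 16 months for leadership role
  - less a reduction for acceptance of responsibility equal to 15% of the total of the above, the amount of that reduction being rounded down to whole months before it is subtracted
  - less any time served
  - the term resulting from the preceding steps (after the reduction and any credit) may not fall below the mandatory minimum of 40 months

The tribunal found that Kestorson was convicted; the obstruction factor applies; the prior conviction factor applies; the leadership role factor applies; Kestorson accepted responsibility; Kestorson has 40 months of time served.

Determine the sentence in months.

Obstruction enhancement: +50 months
Prior conviction enhancement: +35 months
Leadership role enhancement: +16 months
Adjusted term: 112 months + 50 months + 35 months + 16 months = 213 months
Acceptance of responsibility reduction: 15% of 213 months = 31 months (rounded down)
After reduction: 213 − 31 = 182 months
Less time served: 182 months − 40 months = 142 months
Minimum 40 months: 142 months meets the minimum, no increase.

142 months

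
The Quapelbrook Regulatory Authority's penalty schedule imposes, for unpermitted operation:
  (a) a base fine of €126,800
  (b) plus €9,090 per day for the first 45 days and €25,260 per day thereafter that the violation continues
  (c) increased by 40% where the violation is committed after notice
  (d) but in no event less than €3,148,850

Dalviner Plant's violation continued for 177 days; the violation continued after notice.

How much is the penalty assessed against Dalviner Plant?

€5,418,238

First 45 days: 45 × €9,090 = €409,050
Remaining days: (177 − 45) × €25,260 = €3,334,320
Per-day component: €409,050 + €3,334,320 = €3,743,370
Base plus per-day: €126,800 + €3,743,370 = €3,870,170
Enhancement: 40% of €3,870,170 = €1,548,068
Enhanced fine: €3,870,170 + €1,548,068 = €5,418,238
Minimum €3,148,850: €5,418,238 meets the minimum, no increase.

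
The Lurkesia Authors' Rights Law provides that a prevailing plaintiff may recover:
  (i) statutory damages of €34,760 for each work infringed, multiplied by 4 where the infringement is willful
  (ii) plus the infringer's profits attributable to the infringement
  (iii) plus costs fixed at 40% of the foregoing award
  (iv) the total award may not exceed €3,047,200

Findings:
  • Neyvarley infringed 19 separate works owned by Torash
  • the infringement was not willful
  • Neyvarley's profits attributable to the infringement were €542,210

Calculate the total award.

Statutory damages: 19 × €34,760 = €660,440
Infringement not willful: no ×4 enhancement.
Combined award: €660,440 + €542,210 = €1,202,650
Costs: 40% of €1,202,650 = €481,060
Award plus costs: €1,202,650 + €481,060 = €1,683,710
Cap at €3,047,200: €1,683,710 is within the cap, no reduction.

€1,683,710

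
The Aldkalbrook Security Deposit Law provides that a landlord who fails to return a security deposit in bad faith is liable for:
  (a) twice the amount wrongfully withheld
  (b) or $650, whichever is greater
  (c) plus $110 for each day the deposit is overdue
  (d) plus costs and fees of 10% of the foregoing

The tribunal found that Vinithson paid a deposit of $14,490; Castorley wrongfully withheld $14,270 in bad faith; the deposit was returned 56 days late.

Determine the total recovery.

$38,170

Doubled: 2 × $14,270 = $28,540
Minimum $650: $28,540 meets the minimum, no increase.
Late-return penalty: 56 × $110 = $6,160
Damages plus late penalty: $28,540 + $6,160 = $34,700
Costs and fees: 10% of $34,700 = $3,470
Total recovery: $34,700 + $3,470 = $38,170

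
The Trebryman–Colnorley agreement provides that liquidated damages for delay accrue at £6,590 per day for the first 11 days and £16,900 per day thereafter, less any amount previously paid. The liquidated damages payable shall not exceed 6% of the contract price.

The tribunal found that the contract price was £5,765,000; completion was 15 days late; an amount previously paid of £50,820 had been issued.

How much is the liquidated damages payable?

First 11 days: 11 × £6,590 = £72,490
Remaining days: (15 − 11) × £16,900 = £67,600
Accrued per-day damages: £72,490 + £67,600 = £140,090
Less amount previously paid: £140,090 − £50,820 = £89,270
Cap: 6% of £5,765,000 = £345,900
Cap at £345,900: £89,270 is within the cap, no reduction.

Liquidated damages: £89,270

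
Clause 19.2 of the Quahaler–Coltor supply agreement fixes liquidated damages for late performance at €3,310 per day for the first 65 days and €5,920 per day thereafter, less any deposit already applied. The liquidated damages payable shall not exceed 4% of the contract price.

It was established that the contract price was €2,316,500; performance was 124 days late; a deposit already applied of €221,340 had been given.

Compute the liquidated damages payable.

First 65 days: 65 × €3,310 = €215,150
Remaining days: (124 − 65) × €5,920 = €349,280
Accrued per-day damages: €215,150 + €349,280 = €564,430
Less deposit already applied: €564,430 − €221,340 = €343,090
Cap: 4% of €2,316,500 = €92,660
Cap at €92,660: €343,090 exceeds the cap → €92,660

Liquidated damages: €92,660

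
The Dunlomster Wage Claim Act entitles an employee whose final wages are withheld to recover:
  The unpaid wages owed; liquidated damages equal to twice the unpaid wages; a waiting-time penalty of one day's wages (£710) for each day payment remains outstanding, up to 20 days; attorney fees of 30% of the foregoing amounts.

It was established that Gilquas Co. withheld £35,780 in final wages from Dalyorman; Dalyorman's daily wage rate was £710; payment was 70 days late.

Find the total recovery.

Doubled: 2 × £35,780 = £71,560
Penalty days: min(70, 20) = 20
Waiting-time penalty: 20 × £710 = £14,200
Subtotal: £35,780 + £71,560 + £14,200 = £121,540
Attorney fees: 30% of £121,540 = £36,462
Total award: £121,540 + £36,462 = £158,002

£158,002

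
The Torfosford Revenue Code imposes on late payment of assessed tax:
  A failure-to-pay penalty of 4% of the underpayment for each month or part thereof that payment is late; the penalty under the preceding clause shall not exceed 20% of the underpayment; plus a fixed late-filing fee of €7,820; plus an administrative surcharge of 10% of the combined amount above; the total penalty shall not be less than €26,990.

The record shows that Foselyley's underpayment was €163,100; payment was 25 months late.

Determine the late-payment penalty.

€44,484

Accrued rate: 4% × 25 = 100%, capped at 20% → 20%
Failure-to-pay penalty: 20% of €163,100 = €32,620
Penalty before surcharge: €32,620 + €7,820 = €40,440
Administrative surcharge: 10% of €40,440 = €4,044
Total penalty: €40,440 + €4,044 = €44,484
Minimum €26,990: €44,484 meets the minimum, no increase.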